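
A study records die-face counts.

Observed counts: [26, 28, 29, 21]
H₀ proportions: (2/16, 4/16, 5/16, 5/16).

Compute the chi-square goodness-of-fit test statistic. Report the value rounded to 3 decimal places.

n = 104; E_i = n·p_i = [13.00, 26.00, 32.50, 32.50]
χ² = (26−13.00)²/13.00 + (28−26.00)²/26.00 + (29−32.50)²/32.50 + (21−32.50)²/32.50 = 17.6000
df = 3

test statistic = 17.600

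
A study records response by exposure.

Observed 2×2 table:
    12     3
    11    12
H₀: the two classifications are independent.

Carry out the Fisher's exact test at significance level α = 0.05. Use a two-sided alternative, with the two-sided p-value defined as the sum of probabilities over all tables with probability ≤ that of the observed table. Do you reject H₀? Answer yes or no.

Margins: r₁=15, r₂=23, c₁=23, c₂=15, n=38
p_obs = C(15,12)·C(23,11)/C(38,23); sum pmf over tables with pmf ≤ p_obs
p-value (two-sided) = 0.08838
At α=0.05: p ≥ α → fail to reject H₀

reject H₀: no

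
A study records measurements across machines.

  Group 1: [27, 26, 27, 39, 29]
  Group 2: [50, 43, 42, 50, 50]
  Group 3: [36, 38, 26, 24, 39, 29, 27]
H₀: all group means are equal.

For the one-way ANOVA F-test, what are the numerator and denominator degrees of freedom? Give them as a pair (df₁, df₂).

degrees of freedom = [2, 14]

k = 3 groups, N = 17 total
df = (k−1, N−k) = (3−1, 17−3) = (2, 14)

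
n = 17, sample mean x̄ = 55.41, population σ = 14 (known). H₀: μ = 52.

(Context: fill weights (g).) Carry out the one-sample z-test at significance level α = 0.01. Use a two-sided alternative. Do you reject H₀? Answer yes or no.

reject H₀: no

SE = σ/√n = 14/√17 = 3.3955
z = (x̄−μ₀)/SE = (55.41−52)/3.3955 = 1.0043
p-value (two-sided) = 0.31525
At α=0.01: p ≥ α → fail to reject H₀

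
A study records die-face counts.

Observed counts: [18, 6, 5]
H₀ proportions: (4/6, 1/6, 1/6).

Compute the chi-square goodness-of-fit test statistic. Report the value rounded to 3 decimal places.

test statistic = 0.379

n = 29; E_i = n·p_i = [19.33, 4.83, 4.83]
χ² = (18−19.33)²/19.33 + (6−4.83)²/4.83 + (5−4.83)²/4.83 = 0.3793
df = 2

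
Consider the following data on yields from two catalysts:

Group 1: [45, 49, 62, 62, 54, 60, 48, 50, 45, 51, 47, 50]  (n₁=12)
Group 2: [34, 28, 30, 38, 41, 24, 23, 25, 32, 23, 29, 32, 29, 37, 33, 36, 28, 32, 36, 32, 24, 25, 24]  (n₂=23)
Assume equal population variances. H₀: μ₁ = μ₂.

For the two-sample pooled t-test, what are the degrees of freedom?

df = n₁ + n₂ − 2 = 12 + 23 − 2 = 33

degrees of freedom = 33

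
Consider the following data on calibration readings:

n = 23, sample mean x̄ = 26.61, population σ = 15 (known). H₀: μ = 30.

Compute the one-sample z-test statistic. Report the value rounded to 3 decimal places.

SE = σ/√n = 15/√23 = 3.1277
z = (x̄−μ₀)/SE = (26.61−30)/3.1277 = -1.0839

test statistic = -1.084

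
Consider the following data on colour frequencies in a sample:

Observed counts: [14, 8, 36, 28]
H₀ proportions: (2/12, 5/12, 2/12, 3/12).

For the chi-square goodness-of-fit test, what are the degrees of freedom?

degrees of freedom = 3

df = k − 1 = 4 − 1 = 3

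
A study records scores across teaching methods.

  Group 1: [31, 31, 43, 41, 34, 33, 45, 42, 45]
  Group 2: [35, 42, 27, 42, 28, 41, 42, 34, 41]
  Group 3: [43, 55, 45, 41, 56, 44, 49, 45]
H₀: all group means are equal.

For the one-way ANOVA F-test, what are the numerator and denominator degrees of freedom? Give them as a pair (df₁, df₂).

degrees of freedom = [2, 23]

k = 3 groups, N = 26 total
df = (k−1, N−k) = (3−1, 26−3) = (2, 23)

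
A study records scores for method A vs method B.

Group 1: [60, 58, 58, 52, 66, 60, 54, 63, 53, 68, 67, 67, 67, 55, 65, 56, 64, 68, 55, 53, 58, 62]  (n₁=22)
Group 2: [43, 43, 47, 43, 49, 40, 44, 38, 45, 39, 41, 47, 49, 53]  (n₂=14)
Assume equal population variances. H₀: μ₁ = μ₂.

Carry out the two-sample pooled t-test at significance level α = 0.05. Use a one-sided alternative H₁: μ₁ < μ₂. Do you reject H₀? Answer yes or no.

reject H₀: no

x̄₁=60.409, s₁=5.509, n₁=22
x̄₂=44.357, s₂=4.272, n₂=14
s_p² = [21·5.509² + 13·4.272²]/34 = 25.7215
SE = √(s_p²·(1/22+1/14)) = 1.7339
t = (60.409−44.357)/1.7339 = 9.2577
df = 34
p-value (one-sided, H₁ less) = 1.00000
At α=0.05: p ≥ α → fail to reject H₀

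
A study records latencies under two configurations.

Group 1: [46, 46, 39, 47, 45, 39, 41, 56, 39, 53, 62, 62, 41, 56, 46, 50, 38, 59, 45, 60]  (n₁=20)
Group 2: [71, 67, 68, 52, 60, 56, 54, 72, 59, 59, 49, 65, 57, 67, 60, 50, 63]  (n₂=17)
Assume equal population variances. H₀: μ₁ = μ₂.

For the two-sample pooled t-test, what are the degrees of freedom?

df = n₁ + n₂ − 2 = 20 + 17 − 2 = 35

degrees of freedom = 35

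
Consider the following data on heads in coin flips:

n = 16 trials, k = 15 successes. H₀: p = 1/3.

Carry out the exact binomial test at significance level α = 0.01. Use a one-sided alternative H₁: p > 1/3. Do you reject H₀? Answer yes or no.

Exact binomial: n=16, k=15, p₀=1/3=0.3333
P(X≥15) from Σ C(n,i)·p₀^i·(1−p₀)^(n−i)
p-value (one-sided, H₁ greater) = 0.00000
At α=0.01: p < α → reject H₀

reject H₀: yes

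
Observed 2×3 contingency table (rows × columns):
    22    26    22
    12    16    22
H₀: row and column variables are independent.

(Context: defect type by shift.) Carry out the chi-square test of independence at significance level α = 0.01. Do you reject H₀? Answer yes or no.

Row totals [70, 50], col totals [34, 42, 44], n=120
χ² = (22−19.83)²/19.83 + (26−24.50)²/24.50 + (22−25.67)²/25.67 + (12−14.17)²/14.17 + (16−17.50)²/17.50 + (22−18.33)²/18.33 = 2.0456
df = 2
p-value (upper-tail) = 0.35958
At α=0.01: p ≥ α → fail to reject H₀

reject H₀: no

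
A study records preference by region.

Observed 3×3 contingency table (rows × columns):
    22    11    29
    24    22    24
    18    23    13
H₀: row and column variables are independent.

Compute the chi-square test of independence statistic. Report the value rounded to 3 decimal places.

test statistic = 10.261

Row totals [62, 70, 54], col totals [64, 56, 66], n=186
χ² = (22−21.33)²/21.33 + (11−18.67)²/18.67 + (29−22.00)²/22.00 + (24−24.09)²/24.09 + (22−21.08)²/21.08 + (24−24.84)²/24.84 + (18−18.58)²/18.58 + (23−16.26)²/16.26 + (13−19.16)²/19.16 = 10.2612
df = 4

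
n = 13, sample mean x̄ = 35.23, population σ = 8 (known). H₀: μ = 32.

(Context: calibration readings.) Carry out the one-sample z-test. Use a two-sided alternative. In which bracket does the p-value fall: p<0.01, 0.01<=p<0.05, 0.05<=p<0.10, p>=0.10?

p-value bracket: p>=0.10

SE = σ/√n = 8/√13 = 2.2188
z = (x̄−μ₀)/SE = (35.23−32)/2.2188 = 1.4557
p-value (two-sided) = 0.14546
→ bracket: p>=0.10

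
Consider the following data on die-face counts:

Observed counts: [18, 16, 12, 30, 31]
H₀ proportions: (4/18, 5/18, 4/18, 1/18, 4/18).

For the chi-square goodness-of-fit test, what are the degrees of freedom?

degrees of freedom = 4

df = k − 1 = 5 − 1 = 4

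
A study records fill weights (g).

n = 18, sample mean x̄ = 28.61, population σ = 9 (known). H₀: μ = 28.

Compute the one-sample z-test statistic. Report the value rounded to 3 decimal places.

test statistic = 0.288

SE = σ/√n = 9/√18 = 2.1213
z = (x̄−μ₀)/SE = (28.61−28)/2.1213 = 0.2876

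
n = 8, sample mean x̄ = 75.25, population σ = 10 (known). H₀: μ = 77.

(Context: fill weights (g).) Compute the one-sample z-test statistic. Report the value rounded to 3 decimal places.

SE = σ/√n = 10/√8 = 3.5355
z = (x̄−μ₀)/SE = (75.25−77)/3.5355 = -0.4950

test statistic = -0.495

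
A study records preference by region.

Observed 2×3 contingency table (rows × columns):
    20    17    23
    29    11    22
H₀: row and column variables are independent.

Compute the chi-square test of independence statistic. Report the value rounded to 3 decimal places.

test statistic = 2.929

Row totals [60, 62], col totals [49, 28, 45], n=122
χ² = (20−24.10)²/24.10 + (17−13.77)²/13.77 + (23−22.13)²/22.13 + (29−24.90)²/24.90 + (11−14.23)²/14.23 + (22−22.87)²/22.87 = 2.9290
df = 2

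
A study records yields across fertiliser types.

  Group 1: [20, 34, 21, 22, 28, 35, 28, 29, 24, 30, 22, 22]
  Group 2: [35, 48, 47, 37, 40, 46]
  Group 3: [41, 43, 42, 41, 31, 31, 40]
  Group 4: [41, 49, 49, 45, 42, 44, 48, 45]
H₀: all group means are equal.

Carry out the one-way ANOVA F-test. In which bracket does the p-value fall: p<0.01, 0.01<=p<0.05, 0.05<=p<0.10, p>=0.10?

Group means [26.25, 42.17, 38.43, 45.38], grand mean 36.364
SSB = Σnᵢ(x̄ᵢ−x̄)² = 2108.964; SSW = ΣΣ(x−x̄ᵢ)² = 670.673
MSB = 2108.964/3 = 702.9879; MSW = 670.673/29 = 23.1266
F = MSB/MSW = 30.3973
df = (3, 29)
p-value (upper-tail) = 0.00000
→ bracket: p<0.01

p-value bracket: p<0.01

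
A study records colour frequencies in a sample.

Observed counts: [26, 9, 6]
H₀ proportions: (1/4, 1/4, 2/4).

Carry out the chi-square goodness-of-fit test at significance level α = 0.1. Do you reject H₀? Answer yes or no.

n = 41; E_i = n·p_i = [10.25, 10.25, 20.50]
χ² = (26−10.25)²/10.25 + (9−10.25)²/10.25 + (6−20.50)²/20.50 = 34.6098
df = 2
p-value (upper-tail) = 0.00000
At α=0.1: p < α → reject H₀

reject H₀: yes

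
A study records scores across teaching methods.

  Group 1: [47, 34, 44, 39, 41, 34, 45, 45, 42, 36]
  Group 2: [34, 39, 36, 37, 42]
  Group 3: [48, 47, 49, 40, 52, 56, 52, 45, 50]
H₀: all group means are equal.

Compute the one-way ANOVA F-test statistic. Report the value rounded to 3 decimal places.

Group means [40.70, 37.60, 48.78], grand mean 43.083
SSB = Σnᵢ(x̄ᵢ−x̄)² = 498.978; SSW = ΣΣ(x−x̄ᵢ)² = 410.856
MSB = 498.978/2 = 249.4889; MSW = 410.856/21 = 19.5646
F = MSB/MSW = 12.7521
df = (2, 21)

test statistic = 12.752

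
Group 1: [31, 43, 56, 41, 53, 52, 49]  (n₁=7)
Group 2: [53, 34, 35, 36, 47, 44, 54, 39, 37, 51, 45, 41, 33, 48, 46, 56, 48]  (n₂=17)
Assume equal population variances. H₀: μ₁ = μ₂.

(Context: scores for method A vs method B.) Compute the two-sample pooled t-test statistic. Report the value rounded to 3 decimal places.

test statistic = 0.715

x̄₁=46.429, s₁=8.677, n₁=7
x̄₂=43.941, s₂=7.369, n₂=17
s_p² = [6·8.677² + 16·7.369²]/22 = 60.0298
SE = √(s_p²·(1/7+1/17)) = 3.4795
t = (46.429−43.941)/3.4795 = 0.7149
df = 22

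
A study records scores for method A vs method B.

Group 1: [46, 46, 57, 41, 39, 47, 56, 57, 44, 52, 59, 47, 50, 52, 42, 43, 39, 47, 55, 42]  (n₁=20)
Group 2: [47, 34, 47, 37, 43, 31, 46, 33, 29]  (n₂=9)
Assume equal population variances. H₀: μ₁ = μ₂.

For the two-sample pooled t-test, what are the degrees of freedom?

df = n₁ + n₂ − 2 = 20 + 9 − 2 = 27

degrees of freedom = 27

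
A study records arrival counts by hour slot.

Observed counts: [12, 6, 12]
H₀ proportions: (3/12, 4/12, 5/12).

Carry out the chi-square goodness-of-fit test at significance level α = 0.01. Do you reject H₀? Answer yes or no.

n = 30; E_i = n·p_i = [7.50, 10.00, 12.50]
χ² = (12−7.50)²/7.50 + (6−10.00)²/10.00 + (12−12.50)²/12.50 = 4.3200
df = 2
p-value (upper-tail) = 0.11533
At α=0.01: p ≥ α → fail to reject H₀

reject H₀: no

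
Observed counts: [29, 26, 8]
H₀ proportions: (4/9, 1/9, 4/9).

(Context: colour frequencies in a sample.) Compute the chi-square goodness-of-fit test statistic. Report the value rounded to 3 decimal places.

n = 63; E_i = n·p_i = [28.00, 7.00, 28.00]
χ² = (29−28.00)²/28.00 + (26−7.00)²/7.00 + (8−28.00)²/28.00 = 65.8929
df = 2

test statistic = 65.893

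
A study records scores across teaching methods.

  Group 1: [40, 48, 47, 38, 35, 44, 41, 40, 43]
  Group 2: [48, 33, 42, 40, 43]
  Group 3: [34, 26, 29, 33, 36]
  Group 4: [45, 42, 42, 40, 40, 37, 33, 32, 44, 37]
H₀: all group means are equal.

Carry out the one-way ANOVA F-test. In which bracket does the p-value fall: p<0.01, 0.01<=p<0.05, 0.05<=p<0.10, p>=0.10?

Group means [41.78, 41.20, 31.60, 39.20], grand mean 39.034
SSB = Σnᵢ(x̄ᵢ−x̄)² = 367.810; SSW = ΣΣ(x−x̄ᵢ)² = 497.156
MSB = 367.810/3 = 122.6033; MSW = 497.156/25 = 19.8862
F = MSB/MSW = 6.1652
df = (3, 25)
p-value (upper-tail) = 0.00277
→ bracket: p<0.01

p-value bracket: p<0.01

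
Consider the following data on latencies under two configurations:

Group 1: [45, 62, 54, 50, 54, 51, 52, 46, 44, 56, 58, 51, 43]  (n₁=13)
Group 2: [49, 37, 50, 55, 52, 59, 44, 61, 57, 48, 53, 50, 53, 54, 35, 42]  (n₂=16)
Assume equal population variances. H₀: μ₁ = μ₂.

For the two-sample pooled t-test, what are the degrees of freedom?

degrees of freedom = 27

df = n₁ + n₂ − 2 = 13 + 16 − 2 = 27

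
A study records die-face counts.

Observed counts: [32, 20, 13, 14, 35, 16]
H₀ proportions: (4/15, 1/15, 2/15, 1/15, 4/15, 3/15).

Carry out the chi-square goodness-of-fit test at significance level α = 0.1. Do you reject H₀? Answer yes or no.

reject H₀: yes

n = 130; E_i = n·p_i = [34.67, 8.67, 17.33, 8.67, 34.67, 26.00]
χ² = (32−34.67)²/34.67 + (20−8.67)²/8.67 + (13−17.33)²/17.33 + (14−8.67)²/8.67 + (35−34.67)²/34.67 + (16−26.00)²/26.00 = 23.2404
df = 5
p-value (upper-tail) = 0.00030
At α=0.1: p < α → reject H₀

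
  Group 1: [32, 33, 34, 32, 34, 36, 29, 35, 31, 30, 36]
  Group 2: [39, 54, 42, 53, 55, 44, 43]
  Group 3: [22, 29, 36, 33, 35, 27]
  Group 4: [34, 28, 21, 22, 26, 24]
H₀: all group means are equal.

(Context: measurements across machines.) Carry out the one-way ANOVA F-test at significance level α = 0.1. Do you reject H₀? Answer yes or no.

Group means [32.91, 47.14, 30.33, 25.83], grand mean 34.300
SSB = Σnᵢ(x̄ᵢ−x̄)² = 1700.367; SSW = ΣΣ(x−x̄ᵢ)² = 573.933
MSB = 1700.367/3 = 566.7890; MSW = 573.933/26 = 22.0743
F = MSB/MSW = 25.6764
df = (3, 26)
p-value (upper-tail) = 0.00000
At α=0.1: p < α → reject H₀

reject H₀: yes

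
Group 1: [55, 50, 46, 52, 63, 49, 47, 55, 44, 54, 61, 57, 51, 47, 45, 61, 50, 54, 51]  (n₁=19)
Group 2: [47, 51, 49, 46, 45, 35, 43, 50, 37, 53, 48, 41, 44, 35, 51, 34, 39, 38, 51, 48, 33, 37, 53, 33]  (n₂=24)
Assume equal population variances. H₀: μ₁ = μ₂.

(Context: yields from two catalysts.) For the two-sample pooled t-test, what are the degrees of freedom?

df = n₁ + n₂ − 2 = 19 + 24 − 2 = 41

degrees of freedom = 41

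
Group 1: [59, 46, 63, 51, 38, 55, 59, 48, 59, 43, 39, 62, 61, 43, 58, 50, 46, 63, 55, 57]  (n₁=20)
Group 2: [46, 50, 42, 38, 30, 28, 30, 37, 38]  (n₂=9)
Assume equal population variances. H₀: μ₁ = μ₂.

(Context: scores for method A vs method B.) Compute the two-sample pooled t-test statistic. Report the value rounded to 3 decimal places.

x̄₁=52.750, s₁=8.136, n₁=20
x̄₂=37.667, s₂=7.517, n₂=9
s_p² = [19·8.136² + 8·7.517²]/27 = 63.3241
SE = √(s_p²·(1/20+1/9)) = 3.1941
t = (52.750−37.667)/3.1941 = 4.7223
df = 27

test statistic = 4.722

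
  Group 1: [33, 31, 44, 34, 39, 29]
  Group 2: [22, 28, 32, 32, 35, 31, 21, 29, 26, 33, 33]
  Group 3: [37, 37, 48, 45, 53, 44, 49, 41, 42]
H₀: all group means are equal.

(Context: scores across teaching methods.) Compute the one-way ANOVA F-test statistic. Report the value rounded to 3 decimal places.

test statistic = 20.643

Group means [35.00, 29.27, 44.00], grand mean 35.692
SSB = Σnᵢ(x̄ᵢ−x̄)² = 1077.357; SSW = ΣΣ(x−x̄ᵢ)² = 600.182
MSB = 1077.357/2 = 538.6783; MSW = 600.182/23 = 26.0949
F = MSB/MSW = 20.6431
df = (2, 23)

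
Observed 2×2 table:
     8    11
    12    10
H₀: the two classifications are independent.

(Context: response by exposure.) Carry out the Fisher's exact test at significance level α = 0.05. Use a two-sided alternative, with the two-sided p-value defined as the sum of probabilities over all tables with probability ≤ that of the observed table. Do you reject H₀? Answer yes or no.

Margins: r₁=19, r₂=22, c₁=20, c₂=21, n=41
p_obs = C(19,8)·C(22,12)/C(41,20); sum pmf over tables with pmf ≤ p_obs
p-value (two-sided) = 0.53590
At α=0.05: p ≥ α → fail to reject H₀

reject H₀: no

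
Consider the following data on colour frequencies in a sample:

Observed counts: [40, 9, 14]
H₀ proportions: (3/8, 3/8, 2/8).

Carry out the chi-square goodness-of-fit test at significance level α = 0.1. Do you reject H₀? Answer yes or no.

n = 63; E_i = n·p_i = [23.62, 23.62, 15.75]
χ² = (40−23.62)²/23.62 + (9−23.62)²/23.62 + (14−15.75)²/15.75 = 20.5979
df = 2
p-value (upper-tail) = 0.00003
At α=0.1: p < α → reject H₀

reject H₀: yes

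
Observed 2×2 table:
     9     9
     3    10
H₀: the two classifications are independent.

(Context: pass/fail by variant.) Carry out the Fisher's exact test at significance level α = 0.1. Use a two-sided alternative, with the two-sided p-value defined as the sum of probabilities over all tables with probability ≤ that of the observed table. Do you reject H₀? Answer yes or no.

Margins: r₁=18, r₂=13, c₁=12, c₂=19, n=31
p_obs = C(18,9)·C(13,3)/C(31,12); sum pmf over tables with pmf ≤ p_obs
p-value (two-sided) = 0.15815
At α=0.1: p ≥ α → fail to reject H₀

reject H₀: no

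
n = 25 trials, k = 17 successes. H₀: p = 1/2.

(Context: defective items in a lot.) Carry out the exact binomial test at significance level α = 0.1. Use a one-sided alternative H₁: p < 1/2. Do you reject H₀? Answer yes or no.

Exact binomial: n=25, k=17, p₀=1/2=0.5000
P(X≤17) from Σ C(n,i)·p₀^i·(1−p₀)^(n−i)
p-value (one-sided, H₁ less) = 0.97836
At α=0.1: p ≥ α → fail to reject H₀

reject H₀: no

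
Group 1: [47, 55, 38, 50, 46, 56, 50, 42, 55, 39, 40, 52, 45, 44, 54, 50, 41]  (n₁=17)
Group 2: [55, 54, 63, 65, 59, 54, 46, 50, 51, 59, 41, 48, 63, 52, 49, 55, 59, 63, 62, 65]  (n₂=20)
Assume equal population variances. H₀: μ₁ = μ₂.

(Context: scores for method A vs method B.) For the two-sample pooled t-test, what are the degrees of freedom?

df = n₁ + n₂ − 2 = 17 + 20 − 2 = 35

degrees of freedom = 35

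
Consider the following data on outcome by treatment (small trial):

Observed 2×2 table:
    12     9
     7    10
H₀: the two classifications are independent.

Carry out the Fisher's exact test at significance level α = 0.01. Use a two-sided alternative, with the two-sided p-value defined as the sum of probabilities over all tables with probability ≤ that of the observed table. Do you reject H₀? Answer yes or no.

reject H₀: no

Margins: r₁=21, r₂=17, c₁=19, c₂=19, n=38
p_obs = C(21,12)·C(17,7)/C(38,19); sum pmf over tables with pmf ≤ p_obs
p-value (two-sided) = 0.51481
At α=0.01: p ≥ α → fail to reject H₀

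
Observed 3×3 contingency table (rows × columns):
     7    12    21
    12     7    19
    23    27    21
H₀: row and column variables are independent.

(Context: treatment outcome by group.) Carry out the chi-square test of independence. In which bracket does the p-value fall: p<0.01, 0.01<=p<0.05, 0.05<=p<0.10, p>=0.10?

p-value bracket: 0.01<=p<0.05

Row totals [40, 38, 71], col totals [42, 46, 61], n=149
χ² = (7−11.28)²/11.28 + (12−12.35)²/12.35 + (21−16.38)²/16.38 + (12−10.71)²/10.71 + (7−11.73)²/11.73 + (19−15.56)²/15.56 + (23−20.01)²/20.01 + (27−21.92)²/21.92 + (21−29.07)²/29.07 = 9.6241
df = 4
p-value (upper-tail) = 0.04726
→ bracket: 0.01<=p<0.05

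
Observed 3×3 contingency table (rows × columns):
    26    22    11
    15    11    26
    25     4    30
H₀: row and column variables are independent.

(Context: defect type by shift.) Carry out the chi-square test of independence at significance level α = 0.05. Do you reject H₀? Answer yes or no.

Row totals [59, 52, 59], col totals [66, 37, 67], n=170
χ² = (26−22.91)²/22.91 + (22−12.84)²/12.84 + (11−23.25)²/23.25 + (15−20.19)²/20.19 + (11−11.32)²/11.32 + (26−20.49)²/20.49 + (25−22.91)²/22.91 + (4−12.84)²/12.84 + (30−23.25)²/23.25 = 24.4648
df = 4
p-value (upper-tail) = 0.00006
At α=0.05: p < α → reject H₀

reject H₀: yes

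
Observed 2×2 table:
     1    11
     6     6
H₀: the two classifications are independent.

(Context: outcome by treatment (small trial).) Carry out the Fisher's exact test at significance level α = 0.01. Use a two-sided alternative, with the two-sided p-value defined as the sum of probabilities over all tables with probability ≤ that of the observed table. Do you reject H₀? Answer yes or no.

Margins: r₁=12, r₂=12, c₁=7, c₂=17, n=24
p_obs = C(12,1)·C(12,6)/C(24,7); sum pmf over tables with pmf ≤ p_obs
p-value (two-sided) = 0.06865
At α=0.01: p ≥ α → fail to reject H₀

reject H₀: no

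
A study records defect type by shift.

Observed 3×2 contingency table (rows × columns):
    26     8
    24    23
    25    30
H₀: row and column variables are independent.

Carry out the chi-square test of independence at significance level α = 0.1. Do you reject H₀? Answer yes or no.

Row totals [34, 47, 55], col totals [75, 61], n=136
χ² = (26−18.75)²/18.75 + (8−15.25)²/15.25 + (24−25.92)²/25.92 + (23−21.08)²/21.08 + (25−30.33)²/30.33 + (30−24.67)²/24.67 = 8.6558
df = 2
p-value (upper-tail) = 0.01320
At α=0.1: p < α → reject H₀

reject H₀: yes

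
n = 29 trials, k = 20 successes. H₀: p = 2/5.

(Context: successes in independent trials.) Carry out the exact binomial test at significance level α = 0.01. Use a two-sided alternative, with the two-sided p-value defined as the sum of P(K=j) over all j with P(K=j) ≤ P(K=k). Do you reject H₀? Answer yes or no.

Exact binomial: n=29, k=20, p₀=2/5=0.4000
P(X=j) = C(n,j)·p₀^j·(1−p₀)^(n−j); p = Σ P(X=j) over j with P(X=j) ≤ P(X=20)
p-value (two-sided) = 0.00200
At α=0.01: p < α → reject H₀

reject H₀: yes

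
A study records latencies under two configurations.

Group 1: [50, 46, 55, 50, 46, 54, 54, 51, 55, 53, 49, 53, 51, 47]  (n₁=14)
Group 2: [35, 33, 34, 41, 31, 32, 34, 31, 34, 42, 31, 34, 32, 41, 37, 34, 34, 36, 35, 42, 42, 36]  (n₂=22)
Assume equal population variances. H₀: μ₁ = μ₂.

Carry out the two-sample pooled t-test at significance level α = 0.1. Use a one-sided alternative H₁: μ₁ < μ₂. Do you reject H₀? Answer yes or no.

x̄₁=51.000, s₁=3.162, n₁=14
x̄₂=35.500, s₂=3.751, n₂=22
s_p² = [13·3.162² + 21·3.751²]/34 = 12.5147
SE = √(s_p²·(1/14+1/22)) = 1.2094
t = (51.000−35.500)/1.2094 = 12.8158
df = 34
p-value (one-sided, H₁ less) = 1.00000
At α=0.1: p ≥ α → fail to reject H₀

reject H₀: no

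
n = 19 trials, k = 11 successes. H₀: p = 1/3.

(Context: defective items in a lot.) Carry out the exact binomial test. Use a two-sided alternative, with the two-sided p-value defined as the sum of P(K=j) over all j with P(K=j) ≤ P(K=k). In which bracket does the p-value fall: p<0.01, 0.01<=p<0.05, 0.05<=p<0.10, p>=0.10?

Exact binomial: n=19, k=11, p₀=1/3=0.3333
P(X=j) = C(n,j)·p₀^j·(1−p₀)^(n−j); p = Σ P(X=j) over j with P(X=j) ≤ P(X=11)
p-value (two-sided) = 0.02881
→ bracket: 0.01<=p<0.05

p-value bracket: 0.01<=p<0.05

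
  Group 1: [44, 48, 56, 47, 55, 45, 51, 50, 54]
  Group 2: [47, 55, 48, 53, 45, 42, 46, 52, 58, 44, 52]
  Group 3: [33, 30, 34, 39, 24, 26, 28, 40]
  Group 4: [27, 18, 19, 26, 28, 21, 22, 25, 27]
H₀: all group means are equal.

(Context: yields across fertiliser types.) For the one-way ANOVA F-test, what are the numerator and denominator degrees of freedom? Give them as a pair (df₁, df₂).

degrees of freedom = [3, 33]

k = 4 groups, N = 37 total
df = (k−1, N−k) = (4−1, 37−4) = (3, 33)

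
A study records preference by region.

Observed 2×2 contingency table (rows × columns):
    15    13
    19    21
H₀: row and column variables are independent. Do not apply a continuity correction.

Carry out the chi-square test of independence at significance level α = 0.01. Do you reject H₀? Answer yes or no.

reject H₀: no

Row totals [28, 40], col totals [34, 34], n=68
χ² = (15−14.00)²/14.00 + (13−14.00)²/14.00 + (19−20.00)²/20.00 + (21−20.00)²/20.00 = 0.2429
df = 1
p-value (upper-tail) = 0.62215
At α=0.01: p ≥ α → fail to reject H₀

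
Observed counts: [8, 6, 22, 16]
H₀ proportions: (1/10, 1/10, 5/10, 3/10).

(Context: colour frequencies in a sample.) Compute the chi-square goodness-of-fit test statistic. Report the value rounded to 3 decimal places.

n = 52; E_i = n·p_i = [5.20, 5.20, 26.00, 15.60]
χ² = (8−5.20)²/5.20 + (6−5.20)²/5.20 + (22−26.00)²/26.00 + (16−15.60)²/15.60 = 2.2564
df = 3

test statistic = 2.256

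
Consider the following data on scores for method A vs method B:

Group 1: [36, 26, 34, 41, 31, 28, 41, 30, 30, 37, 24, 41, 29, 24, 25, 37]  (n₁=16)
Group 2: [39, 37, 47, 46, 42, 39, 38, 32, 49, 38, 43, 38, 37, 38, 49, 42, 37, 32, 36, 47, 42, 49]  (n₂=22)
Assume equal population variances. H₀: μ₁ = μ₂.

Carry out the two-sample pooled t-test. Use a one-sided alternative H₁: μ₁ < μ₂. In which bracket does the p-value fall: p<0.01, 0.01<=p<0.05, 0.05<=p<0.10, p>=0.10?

x̄₁=32.125, s₁=6.109, n₁=16
x̄₂=40.773, s₂=5.228, n₂=22
s_p² = [15·6.109² + 21·5.228²]/36 = 31.4893
SE = √(s_p²·(1/16+1/22)) = 1.8437
t = (32.125−40.773)/1.8437 = -4.6903
df = 36
p-value (one-sided, H₁ less) = 0.00002
→ bracket: p<0.01

p-value bracket: p<0.01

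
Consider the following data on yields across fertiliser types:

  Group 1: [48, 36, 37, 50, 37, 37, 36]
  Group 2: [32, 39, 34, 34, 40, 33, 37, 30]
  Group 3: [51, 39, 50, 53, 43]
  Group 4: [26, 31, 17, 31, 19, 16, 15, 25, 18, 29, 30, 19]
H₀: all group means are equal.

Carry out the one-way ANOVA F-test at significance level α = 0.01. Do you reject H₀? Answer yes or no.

reject H₀: yes

Group means [40.14, 34.88, 47.20, 23.00], grand mean 33.500
SSB = Σnᵢ(x̄ᵢ−x̄)² = 2585.468; SSW = ΣΣ(x−x̄ᵢ)² = 880.532
MSB = 2585.468/3 = 861.8226; MSW = 880.532/28 = 31.4476
F = MSB/MSW = 27.4051
df = (3, 28)
p-value (upper-tail) = 0.00000
At α=0.01: p < α → reject H₀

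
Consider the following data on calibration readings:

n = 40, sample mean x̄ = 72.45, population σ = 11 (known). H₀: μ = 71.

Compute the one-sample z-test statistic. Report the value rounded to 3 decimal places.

SE = σ/√n = 11/√40 = 1.7393
z = (x̄−μ₀)/SE = (72.45−71)/1.7393 = 0.8337

test statistic = 0.834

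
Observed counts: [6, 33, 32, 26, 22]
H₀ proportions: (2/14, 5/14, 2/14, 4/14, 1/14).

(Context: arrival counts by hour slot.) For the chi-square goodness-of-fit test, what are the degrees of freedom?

degrees of freedom = 4

df = k − 1 = 5 − 1 = 4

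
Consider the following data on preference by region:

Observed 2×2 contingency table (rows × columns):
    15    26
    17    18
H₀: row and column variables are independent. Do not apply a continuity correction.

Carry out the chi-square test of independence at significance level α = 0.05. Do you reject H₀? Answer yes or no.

Row totals [41, 35], col totals [32, 44], n=76
χ² = (15−17.26)²/17.26 + (26−23.74)²/23.74 + (17−14.74)²/14.74 + (18−20.26)²/20.26 = 1.1128
df = 1
p-value (upper-tail) = 0.29147
At α=0.05: p ≥ α → fail to reject H₀

reject H₀: no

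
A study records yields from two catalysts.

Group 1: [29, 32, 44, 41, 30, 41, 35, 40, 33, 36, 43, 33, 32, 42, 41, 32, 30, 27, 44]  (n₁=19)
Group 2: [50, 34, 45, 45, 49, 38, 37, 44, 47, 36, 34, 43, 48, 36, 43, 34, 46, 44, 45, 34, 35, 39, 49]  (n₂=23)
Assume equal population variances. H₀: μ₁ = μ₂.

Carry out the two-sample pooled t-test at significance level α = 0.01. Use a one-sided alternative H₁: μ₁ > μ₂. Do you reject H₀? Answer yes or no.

x̄₁=36.053, s₁=5.642, n₁=19
x̄₂=41.522, s₂=5.632, n₂=23
s_p² = [18·5.642² + 22·5.632²]/40 = 31.7672
SE = √(s_p²·(1/19+1/23)) = 1.7473
t = (36.053−41.522)/1.7473 = -3.1300
df = 40
p-value (one-sided, H₁ greater) = 0.99837
At α=0.01: p ≥ α → fail to reject H₀

reject H₀: no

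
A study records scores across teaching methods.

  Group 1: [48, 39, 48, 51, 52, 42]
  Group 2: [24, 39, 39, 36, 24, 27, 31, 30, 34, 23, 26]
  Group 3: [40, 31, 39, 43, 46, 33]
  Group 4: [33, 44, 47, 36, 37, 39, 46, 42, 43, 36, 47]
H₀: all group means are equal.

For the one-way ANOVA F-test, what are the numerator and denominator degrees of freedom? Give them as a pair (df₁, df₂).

k = 4 groups, N = 34 total
df = (k−1, N−k) = (4−1, 34−4) = (3, 30)

degrees of freedom = [3, 30]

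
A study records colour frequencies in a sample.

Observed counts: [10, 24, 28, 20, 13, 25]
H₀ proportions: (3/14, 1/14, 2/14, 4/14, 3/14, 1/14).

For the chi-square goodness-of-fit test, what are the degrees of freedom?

df = k − 1 = 6 − 1 = 5

degrees of freedom = 5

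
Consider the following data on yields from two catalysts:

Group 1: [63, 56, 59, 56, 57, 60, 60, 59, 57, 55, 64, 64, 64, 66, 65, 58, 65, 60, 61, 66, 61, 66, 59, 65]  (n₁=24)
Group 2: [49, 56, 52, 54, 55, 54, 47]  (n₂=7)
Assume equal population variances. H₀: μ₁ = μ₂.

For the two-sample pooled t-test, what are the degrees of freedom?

df = n₁ + n₂ − 2 = 24 + 7 − 2 = 29

degrees of freedom = 29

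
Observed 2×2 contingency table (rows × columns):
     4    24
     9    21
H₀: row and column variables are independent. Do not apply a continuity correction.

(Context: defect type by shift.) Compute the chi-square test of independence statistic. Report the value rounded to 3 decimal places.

Row totals [28, 30], col totals [13, 45], n=58
χ² = (4−6.28)²/6.28 + (24−21.72)²/21.72 + (9−6.72)²/6.72 + (21−23.28)²/23.28 = 2.0566
df = 1

test statistic = 2.057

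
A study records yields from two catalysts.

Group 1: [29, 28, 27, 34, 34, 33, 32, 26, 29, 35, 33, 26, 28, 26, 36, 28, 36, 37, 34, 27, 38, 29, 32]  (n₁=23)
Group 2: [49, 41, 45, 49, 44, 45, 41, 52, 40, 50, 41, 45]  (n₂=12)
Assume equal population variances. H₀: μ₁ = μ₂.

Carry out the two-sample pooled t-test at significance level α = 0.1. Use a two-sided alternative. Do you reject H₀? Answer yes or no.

x̄₁=31.174, s₁=3.892, n₁=23
x̄₂=45.167, s₂=4.041, n₂=12
s_p² = [22·3.892² + 11·4.041²]/33 = 15.5446
SE = √(s_p²·(1/23+1/12)) = 1.4040
t = (31.174−45.167)/1.4040 = -9.9663
df = 33
p-value (two-sided) = 0.00000
At α=0.1: p < α → reject H₀

reject H₀: yes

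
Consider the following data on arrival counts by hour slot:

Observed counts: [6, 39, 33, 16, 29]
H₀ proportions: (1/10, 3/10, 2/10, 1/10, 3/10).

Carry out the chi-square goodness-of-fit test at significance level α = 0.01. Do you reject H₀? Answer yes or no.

reject H₀: no

n = 123; E_i = n·p_i = [12.30, 36.90, 24.60, 12.30, 36.90]
χ² = (6−12.30)²/12.30 + (39−36.90)²/36.90 + (33−24.60)²/24.60 + (16−12.30)²/12.30 + (29−36.90)²/36.90 = 9.0190
df = 4
p-value (upper-tail) = 0.06063
At α=0.01: p ≥ α → fail to reject H₀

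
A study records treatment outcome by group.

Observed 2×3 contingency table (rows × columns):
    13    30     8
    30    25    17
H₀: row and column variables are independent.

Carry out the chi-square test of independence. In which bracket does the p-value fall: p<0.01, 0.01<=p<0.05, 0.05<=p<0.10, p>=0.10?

Row totals [51, 72], col totals [43, 55, 25], n=123
χ² = (13−17.83)²/17.83 + (30−22.80)²/22.80 + (8−10.37)²/10.37 + (30−25.17)²/25.17 + (25−32.20)²/32.20 + (17−14.63)²/14.63 = 7.0352
df = 2
p-value (upper-tail) = 0.02967
→ bracket: 0.01<=p<0.05

p-value bracket: 0.01<=p<0.05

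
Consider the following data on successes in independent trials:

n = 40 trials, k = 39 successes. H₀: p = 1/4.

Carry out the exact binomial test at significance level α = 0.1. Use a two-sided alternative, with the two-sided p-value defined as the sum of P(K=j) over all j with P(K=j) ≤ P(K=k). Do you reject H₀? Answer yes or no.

Exact binomial: n=40, k=39, p₀=1/4=0.2500
P(X=j) = C(n,j)·p₀^j·(1−p₀)^(n−j); p = Σ P(X=j) over j with P(X=j) ≤ P(X=39)
p-value (two-sided) = 0.00000
At α=0.1: p < α → reject H₀

reject H₀: yes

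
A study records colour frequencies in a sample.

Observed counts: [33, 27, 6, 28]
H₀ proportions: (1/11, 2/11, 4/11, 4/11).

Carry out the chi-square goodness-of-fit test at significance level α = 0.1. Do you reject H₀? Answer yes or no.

reject H₀: yes

n = 94; E_i = n·p_i = [8.55, 17.09, 34.18, 34.18]
χ² = (33−8.55)²/8.55 + (27−17.09)²/17.09 + (6−34.18)²/34.18 + (28−34.18)²/34.18 = 100.0798
df = 3
p-value (upper-tail) = 0.00000
At α=0.1: p < α → reject H₀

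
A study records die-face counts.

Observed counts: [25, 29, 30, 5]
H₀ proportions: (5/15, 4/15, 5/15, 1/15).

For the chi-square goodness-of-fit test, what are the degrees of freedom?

degrees of freedom = 3

df = k − 1 = 4 − 1 = 3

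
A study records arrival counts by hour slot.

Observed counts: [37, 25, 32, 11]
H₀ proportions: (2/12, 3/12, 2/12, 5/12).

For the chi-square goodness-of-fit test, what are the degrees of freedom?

degrees of freedom = 3

df = k − 1 = 4 − 1 = 3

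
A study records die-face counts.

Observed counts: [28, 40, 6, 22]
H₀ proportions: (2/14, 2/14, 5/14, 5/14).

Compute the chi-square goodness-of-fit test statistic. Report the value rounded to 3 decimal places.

n = 96; E_i = n·p_i = [13.71, 13.71, 34.29, 34.29]
χ² = (28−13.71)²/13.71 + (40−13.71)²/13.71 + (6−34.29)²/34.29 + (22−34.29)²/34.29 = 93.0000
df = 3

test statistic = 93.000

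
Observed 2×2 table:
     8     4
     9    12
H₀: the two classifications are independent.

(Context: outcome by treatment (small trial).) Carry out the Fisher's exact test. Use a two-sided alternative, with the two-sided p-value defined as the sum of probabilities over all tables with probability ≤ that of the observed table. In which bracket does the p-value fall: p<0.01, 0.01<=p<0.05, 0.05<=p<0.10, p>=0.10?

Margins: r₁=12, r₂=21, c₁=17, c₂=16, n=33
p_obs = C(12,8)·C(21,9)/C(33,17); sum pmf over tables with pmf ≤ p_obs
p-value (two-sided) = 0.28175
→ bracket: p>=0.10

p-value bracket: p>=0.10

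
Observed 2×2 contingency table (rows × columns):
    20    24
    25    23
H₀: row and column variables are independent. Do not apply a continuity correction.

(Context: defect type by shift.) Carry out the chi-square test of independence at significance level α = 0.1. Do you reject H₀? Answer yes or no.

Row totals [44, 48], col totals [45, 47], n=92
χ² = (20−21.52)²/21.52 + (24−22.48)²/22.48 + (25−23.48)²/23.48 + (23−24.52)²/24.52 = 0.4037
df = 1
p-value (upper-tail) = 0.52519
At α=0.1: p ≥ α → fail to reject H₀

reject H₀: no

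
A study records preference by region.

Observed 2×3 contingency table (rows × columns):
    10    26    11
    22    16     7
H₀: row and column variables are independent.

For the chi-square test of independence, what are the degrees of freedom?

degrees of freedom = 2

df = (r−1)(c−1) = (2−1)·(3−1) = 2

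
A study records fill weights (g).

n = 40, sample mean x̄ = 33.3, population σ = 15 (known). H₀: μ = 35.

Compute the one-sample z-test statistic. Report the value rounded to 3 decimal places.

test statistic = -0.717

SE = σ/√n = 15/√40 = 2.3717
z = (x̄−μ₀)/SE = (33.3−35)/2.3717 = -0.7168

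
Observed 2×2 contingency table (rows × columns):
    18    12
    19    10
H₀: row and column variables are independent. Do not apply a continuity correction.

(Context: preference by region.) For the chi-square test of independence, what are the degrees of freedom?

df = (r−1)(c−1) = (2−1)·(2−1) = 1

degrees of freedom = 1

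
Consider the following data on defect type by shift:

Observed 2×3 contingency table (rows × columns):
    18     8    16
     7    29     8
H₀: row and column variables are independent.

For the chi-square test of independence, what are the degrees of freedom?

df = (r−1)(c−1) = (2−1)·(3−1) = 2

degrees of freedom = 2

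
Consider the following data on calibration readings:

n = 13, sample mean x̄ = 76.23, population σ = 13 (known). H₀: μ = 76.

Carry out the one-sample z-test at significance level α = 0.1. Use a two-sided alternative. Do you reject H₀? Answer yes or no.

SE = σ/√n = 13/√13 = 3.6056
z = (x̄−μ₀)/SE = (76.23−76)/3.6056 = 0.0638
p-value (two-sided) = 0.94914
At α=0.1: p ≥ α → fail to reject H₀

reject H₀: no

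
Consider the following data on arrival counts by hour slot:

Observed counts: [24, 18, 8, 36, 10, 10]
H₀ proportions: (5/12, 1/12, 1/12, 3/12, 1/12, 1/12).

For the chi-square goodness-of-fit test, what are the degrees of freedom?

df = k − 1 = 6 − 1 = 5

degrees of freedom = 5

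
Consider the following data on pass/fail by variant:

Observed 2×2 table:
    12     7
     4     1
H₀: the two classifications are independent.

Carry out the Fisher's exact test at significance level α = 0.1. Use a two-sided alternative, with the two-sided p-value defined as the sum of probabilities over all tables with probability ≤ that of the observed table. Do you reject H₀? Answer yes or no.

reject H₀: no

Margins: r₁=19, r₂=5, c₁=16, c₂=8, n=24
p_obs = C(19,12)·C(5,4)/C(24,16); sum pmf over tables with pmf ≤ p_obs
p-value (two-sided) = 0.63109
At α=0.1: p ≥ α → fail to reject H₀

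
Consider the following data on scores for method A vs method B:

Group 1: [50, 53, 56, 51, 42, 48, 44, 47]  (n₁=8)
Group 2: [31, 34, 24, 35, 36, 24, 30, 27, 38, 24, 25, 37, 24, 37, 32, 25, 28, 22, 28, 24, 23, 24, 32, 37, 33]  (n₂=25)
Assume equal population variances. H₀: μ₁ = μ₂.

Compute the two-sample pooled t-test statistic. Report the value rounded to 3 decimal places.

x̄₁=48.875, s₁=4.612, n₁=8
x̄₂=29.360, s₂=5.369, n₂=25
s_p² = [7·4.612² + 24·5.369²]/31 = 27.1173
SE = √(s_p²·(1/8+1/25)) = 2.1153
t = (48.875−29.360)/2.1153 = 9.2258
df = 31

test statistic = 9.226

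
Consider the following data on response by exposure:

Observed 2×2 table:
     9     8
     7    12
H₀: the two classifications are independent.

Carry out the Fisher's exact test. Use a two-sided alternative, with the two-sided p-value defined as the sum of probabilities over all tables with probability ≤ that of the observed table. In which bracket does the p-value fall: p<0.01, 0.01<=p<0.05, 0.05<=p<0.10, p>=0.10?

p-value bracket: p>=0.10

Margins: r₁=17, r₂=19, c₁=16, c₂=20, n=36
p_obs = C(17,9)·C(19,7)/C(36,16); sum pmf over tables with pmf ≤ p_obs
p-value (two-sided) = 0.50273
→ bracket: p>=0.10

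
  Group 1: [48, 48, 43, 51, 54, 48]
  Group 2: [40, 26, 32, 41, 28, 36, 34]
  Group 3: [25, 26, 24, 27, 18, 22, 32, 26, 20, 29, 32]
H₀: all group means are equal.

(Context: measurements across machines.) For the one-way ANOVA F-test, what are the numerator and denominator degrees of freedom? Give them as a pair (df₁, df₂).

degrees of freedom = [2, 21]

k = 3 groups, N = 24 total
df = (k−1, N−k) = (3−1, 24−3) = (2, 21)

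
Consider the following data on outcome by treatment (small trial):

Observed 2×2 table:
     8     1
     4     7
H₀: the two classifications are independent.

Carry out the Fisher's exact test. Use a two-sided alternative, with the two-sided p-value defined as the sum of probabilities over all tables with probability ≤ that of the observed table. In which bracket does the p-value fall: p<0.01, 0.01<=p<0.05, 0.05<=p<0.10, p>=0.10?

p-value bracket: 0.01<=p<0.05

Margins: r₁=9, r₂=11, c₁=12, c₂=8, n=20
p_obs = C(9,8)·C(11,4)/C(20,12); sum pmf over tables with pmf ≤ p_obs
p-value (two-sided) = 0.02810
→ bracket: 0.01<=p<0.05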